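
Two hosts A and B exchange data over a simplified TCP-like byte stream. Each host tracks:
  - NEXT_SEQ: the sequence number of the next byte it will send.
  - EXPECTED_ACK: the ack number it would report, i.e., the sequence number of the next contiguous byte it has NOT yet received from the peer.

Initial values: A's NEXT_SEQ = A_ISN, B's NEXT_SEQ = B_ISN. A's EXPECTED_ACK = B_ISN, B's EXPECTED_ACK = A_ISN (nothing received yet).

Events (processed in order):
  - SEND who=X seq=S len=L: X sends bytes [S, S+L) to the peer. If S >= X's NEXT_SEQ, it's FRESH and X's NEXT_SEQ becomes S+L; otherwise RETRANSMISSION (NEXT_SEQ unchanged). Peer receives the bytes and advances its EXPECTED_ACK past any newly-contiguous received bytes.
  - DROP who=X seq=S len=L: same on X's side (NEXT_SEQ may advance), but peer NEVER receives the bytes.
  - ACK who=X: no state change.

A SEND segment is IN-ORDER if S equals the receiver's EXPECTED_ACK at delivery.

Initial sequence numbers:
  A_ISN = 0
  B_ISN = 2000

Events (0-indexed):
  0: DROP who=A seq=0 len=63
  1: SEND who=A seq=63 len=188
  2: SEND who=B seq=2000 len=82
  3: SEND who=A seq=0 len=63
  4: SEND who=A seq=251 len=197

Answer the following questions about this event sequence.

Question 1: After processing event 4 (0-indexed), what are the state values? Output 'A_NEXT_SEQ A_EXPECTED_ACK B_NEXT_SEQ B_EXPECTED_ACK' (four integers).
After event 0: A_seq=63 A_ack=2000 B_seq=2000 B_ack=0
After event 1: A_seq=251 A_ack=2000 B_seq=2000 B_ack=0
After event 2: A_seq=251 A_ack=2082 B_seq=2082 B_ack=0
After event 3: A_seq=251 A_ack=2082 B_seq=2082 B_ack=251
After event 4: A_seq=448 A_ack=2082 B_seq=2082 B_ack=448

448 2082 2082 448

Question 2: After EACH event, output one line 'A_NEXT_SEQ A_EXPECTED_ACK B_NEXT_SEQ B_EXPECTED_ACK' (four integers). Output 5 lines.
63 2000 2000 0
251 2000 2000 0
251 2082 2082 0
251 2082 2082 251
448 2082 2082 448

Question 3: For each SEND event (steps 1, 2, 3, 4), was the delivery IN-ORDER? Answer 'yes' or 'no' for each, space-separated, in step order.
Step 1: SEND seq=63 -> out-of-order
Step 2: SEND seq=2000 -> in-order
Step 3: SEND seq=0 -> in-order
Step 4: SEND seq=251 -> in-order

Answer: no yes yes yes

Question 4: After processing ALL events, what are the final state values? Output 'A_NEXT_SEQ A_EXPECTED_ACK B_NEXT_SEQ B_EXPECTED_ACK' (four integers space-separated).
After event 0: A_seq=63 A_ack=2000 B_seq=2000 B_ack=0
After event 1: A_seq=251 A_ack=2000 B_seq=2000 B_ack=0
After event 2: A_seq=251 A_ack=2082 B_seq=2082 B_ack=0
After event 3: A_seq=251 A_ack=2082 B_seq=2082 B_ack=251
After event 4: A_seq=448 A_ack=2082 B_seq=2082 B_ack=448

Answer: 448 2082 2082 448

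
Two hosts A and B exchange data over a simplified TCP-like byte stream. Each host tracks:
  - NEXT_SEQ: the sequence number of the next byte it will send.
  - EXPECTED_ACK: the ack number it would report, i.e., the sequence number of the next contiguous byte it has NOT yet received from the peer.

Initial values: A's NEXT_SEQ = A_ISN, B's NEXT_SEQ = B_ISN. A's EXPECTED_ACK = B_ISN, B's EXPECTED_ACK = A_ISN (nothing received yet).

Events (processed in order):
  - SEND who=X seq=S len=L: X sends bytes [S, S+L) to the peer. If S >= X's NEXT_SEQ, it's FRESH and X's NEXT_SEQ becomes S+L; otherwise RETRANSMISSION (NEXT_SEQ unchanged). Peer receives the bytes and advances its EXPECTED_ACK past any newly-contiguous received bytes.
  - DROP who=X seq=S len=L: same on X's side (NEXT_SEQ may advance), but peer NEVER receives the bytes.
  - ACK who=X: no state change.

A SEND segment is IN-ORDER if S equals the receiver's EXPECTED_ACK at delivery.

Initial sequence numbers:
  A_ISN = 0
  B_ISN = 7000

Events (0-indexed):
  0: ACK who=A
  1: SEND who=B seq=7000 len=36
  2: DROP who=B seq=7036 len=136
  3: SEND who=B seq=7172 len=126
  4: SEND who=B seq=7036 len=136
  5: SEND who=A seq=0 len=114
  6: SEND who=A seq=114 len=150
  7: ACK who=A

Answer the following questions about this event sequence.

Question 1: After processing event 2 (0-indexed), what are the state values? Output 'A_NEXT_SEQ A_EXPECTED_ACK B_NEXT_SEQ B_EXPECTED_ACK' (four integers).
After event 0: A_seq=0 A_ack=7000 B_seq=7000 B_ack=0
After event 1: A_seq=0 A_ack=7036 B_seq=7036 B_ack=0
After event 2: A_seq=0 A_ack=7036 B_seq=7172 B_ack=0

0 7036 7172 0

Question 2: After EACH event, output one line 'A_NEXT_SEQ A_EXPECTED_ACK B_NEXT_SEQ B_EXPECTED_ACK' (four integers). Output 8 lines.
0 7000 7000 0
0 7036 7036 0
0 7036 7172 0
0 7036 7298 0
0 7298 7298 0
114 7298 7298 114
264 7298 7298 264
264 7298 7298 264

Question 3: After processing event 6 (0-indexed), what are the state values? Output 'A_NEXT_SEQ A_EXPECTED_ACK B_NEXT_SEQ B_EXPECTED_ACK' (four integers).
After event 0: A_seq=0 A_ack=7000 B_seq=7000 B_ack=0
After event 1: A_seq=0 A_ack=7036 B_seq=7036 B_ack=0
After event 2: A_seq=0 A_ack=7036 B_seq=7172 B_ack=0
After event 3: A_seq=0 A_ack=7036 B_seq=7298 B_ack=0
After event 4: A_seq=0 A_ack=7298 B_seq=7298 B_ack=0
After event 5: A_seq=114 A_ack=7298 B_seq=7298 B_ack=114
After event 6: A_seq=264 A_ack=7298 B_seq=7298 B_ack=264

264 7298 7298 264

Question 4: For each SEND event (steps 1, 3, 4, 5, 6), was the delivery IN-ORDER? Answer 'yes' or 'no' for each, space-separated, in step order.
Answer: yes no yes yes yes

Derivation:
Step 1: SEND seq=7000 -> in-order
Step 3: SEND seq=7172 -> out-of-order
Step 4: SEND seq=7036 -> in-order
Step 5: SEND seq=0 -> in-order
Step 6: SEND seq=114 -> in-order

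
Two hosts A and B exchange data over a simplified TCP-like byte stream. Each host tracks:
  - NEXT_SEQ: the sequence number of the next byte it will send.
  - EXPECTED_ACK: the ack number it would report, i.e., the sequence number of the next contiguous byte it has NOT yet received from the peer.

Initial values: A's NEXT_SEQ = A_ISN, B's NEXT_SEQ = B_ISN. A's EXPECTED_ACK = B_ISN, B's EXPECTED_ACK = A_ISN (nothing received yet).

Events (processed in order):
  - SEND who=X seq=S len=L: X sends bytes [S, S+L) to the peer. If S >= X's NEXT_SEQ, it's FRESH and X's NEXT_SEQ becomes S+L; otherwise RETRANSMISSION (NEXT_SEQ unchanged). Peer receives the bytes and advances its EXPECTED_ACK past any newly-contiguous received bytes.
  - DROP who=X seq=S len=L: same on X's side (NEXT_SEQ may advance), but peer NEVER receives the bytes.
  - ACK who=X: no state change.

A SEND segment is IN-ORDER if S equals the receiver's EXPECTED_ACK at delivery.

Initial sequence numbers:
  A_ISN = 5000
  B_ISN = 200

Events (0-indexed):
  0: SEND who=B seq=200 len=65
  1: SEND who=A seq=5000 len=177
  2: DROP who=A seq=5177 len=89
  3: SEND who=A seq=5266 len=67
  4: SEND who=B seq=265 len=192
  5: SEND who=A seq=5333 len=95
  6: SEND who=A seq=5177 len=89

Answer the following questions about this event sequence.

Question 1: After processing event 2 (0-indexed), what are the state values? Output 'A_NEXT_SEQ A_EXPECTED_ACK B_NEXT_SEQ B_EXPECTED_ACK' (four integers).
After event 0: A_seq=5000 A_ack=265 B_seq=265 B_ack=5000
After event 1: A_seq=5177 A_ack=265 B_seq=265 B_ack=5177
After event 2: A_seq=5266 A_ack=265 B_seq=265 B_ack=5177

5266 265 265 5177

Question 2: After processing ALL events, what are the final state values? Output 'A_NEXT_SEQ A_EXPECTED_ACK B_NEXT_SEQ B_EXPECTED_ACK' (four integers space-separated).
Answer: 5428 457 457 5428

Derivation:
After event 0: A_seq=5000 A_ack=265 B_seq=265 B_ack=5000
After event 1: A_seq=5177 A_ack=265 B_seq=265 B_ack=5177
After event 2: A_seq=5266 A_ack=265 B_seq=265 B_ack=5177
After event 3: A_seq=5333 A_ack=265 B_seq=265 B_ack=5177
After event 4: A_seq=5333 A_ack=457 B_seq=457 B_ack=5177
After event 5: A_seq=5428 A_ack=457 B_seq=457 B_ack=5177
After event 6: A_seq=5428 A_ack=457 B_seq=457 B_ack=5428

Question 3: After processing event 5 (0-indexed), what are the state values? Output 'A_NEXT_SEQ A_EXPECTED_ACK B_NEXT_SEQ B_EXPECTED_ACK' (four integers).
After event 0: A_seq=5000 A_ack=265 B_seq=265 B_ack=5000
After event 1: A_seq=5177 A_ack=265 B_seq=265 B_ack=5177
After event 2: A_seq=5266 A_ack=265 B_seq=265 B_ack=5177
After event 3: A_seq=5333 A_ack=265 B_seq=265 B_ack=5177
After event 4: A_seq=5333 A_ack=457 B_seq=457 B_ack=5177
After event 5: A_seq=5428 A_ack=457 B_seq=457 B_ack=5177

5428 457 457 5177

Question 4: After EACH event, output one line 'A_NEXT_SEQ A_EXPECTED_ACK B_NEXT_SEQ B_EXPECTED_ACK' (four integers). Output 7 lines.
5000 265 265 5000
5177 265 265 5177
5266 265 265 5177
5333 265 265 5177
5333 457 457 5177
5428 457 457 5177
5428 457 457 5428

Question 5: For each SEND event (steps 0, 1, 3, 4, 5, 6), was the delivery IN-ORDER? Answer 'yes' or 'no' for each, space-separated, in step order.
Answer: yes yes no yes no yes

Derivation:
Step 0: SEND seq=200 -> in-order
Step 1: SEND seq=5000 -> in-order
Step 3: SEND seq=5266 -> out-of-order
Step 4: SEND seq=265 -> in-order
Step 5: SEND seq=5333 -> out-of-order
Step 6: SEND seq=5177 -> in-order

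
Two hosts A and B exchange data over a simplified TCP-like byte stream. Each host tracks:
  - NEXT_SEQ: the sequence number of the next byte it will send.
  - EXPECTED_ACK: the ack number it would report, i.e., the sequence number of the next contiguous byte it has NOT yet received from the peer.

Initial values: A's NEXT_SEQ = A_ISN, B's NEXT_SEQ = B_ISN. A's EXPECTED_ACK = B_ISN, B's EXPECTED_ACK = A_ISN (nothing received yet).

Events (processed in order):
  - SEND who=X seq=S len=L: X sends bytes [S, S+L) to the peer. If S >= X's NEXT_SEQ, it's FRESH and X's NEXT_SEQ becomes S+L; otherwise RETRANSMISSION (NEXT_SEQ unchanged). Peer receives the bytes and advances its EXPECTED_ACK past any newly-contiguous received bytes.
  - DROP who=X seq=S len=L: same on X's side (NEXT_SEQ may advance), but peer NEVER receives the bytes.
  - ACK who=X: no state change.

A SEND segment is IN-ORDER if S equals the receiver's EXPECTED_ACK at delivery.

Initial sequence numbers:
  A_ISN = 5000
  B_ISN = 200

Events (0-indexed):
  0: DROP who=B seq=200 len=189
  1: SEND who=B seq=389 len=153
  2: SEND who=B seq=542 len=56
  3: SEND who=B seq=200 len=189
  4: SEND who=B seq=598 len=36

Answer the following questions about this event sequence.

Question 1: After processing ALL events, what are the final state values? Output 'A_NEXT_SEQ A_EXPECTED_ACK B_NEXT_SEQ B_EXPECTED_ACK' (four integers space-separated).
After event 0: A_seq=5000 A_ack=200 B_seq=389 B_ack=5000
After event 1: A_seq=5000 A_ack=200 B_seq=542 B_ack=5000
After event 2: A_seq=5000 A_ack=200 B_seq=598 B_ack=5000
After event 3: A_seq=5000 A_ack=598 B_seq=598 B_ack=5000
After event 4: A_seq=5000 A_ack=634 B_seq=634 B_ack=5000

Answer: 5000 634 634 5000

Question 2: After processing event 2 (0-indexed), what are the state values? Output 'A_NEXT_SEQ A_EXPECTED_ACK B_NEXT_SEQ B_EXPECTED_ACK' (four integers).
After event 0: A_seq=5000 A_ack=200 B_seq=389 B_ack=5000
After event 1: A_seq=5000 A_ack=200 B_seq=542 B_ack=5000
After event 2: A_seq=5000 A_ack=200 B_seq=598 B_ack=5000

5000 200 598 5000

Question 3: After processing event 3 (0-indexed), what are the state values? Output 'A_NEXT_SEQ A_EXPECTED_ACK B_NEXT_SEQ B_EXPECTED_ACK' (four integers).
After event 0: A_seq=5000 A_ack=200 B_seq=389 B_ack=5000
After event 1: A_seq=5000 A_ack=200 B_seq=542 B_ack=5000
After event 2: A_seq=5000 A_ack=200 B_seq=598 B_ack=5000
After event 3: A_seq=5000 A_ack=598 B_seq=598 B_ack=5000

5000 598 598 5000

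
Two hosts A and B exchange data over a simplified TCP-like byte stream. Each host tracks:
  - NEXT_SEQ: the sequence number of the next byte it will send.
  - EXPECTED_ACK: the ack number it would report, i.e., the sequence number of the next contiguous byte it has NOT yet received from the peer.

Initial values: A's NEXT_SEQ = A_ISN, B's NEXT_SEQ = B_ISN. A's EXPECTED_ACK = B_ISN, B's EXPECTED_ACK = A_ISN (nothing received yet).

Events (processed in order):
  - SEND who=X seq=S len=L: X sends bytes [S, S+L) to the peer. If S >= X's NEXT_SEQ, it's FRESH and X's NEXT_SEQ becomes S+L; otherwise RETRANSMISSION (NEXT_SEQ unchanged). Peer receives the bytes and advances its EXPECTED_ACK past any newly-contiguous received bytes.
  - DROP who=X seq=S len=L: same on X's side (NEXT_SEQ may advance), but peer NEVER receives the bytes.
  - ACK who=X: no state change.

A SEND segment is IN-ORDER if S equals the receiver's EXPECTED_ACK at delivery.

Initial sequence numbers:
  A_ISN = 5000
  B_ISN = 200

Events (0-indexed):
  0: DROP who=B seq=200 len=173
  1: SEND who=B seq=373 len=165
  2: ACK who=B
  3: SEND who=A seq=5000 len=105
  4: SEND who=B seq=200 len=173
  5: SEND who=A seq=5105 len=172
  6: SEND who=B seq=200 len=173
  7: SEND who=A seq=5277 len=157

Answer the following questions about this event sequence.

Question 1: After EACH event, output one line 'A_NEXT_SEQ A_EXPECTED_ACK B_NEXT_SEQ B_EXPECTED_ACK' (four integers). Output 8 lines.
5000 200 373 5000
5000 200 538 5000
5000 200 538 5000
5105 200 538 5105
5105 538 538 5105
5277 538 538 5277
5277 538 538 5277
5434 538 538 5434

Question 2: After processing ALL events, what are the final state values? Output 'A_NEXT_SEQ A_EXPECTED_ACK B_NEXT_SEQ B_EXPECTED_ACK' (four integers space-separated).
Answer: 5434 538 538 5434

Derivation:
After event 0: A_seq=5000 A_ack=200 B_seq=373 B_ack=5000
After event 1: A_seq=5000 A_ack=200 B_seq=538 B_ack=5000
After event 2: A_seq=5000 A_ack=200 B_seq=538 B_ack=5000
After event 3: A_seq=5105 A_ack=200 B_seq=538 B_ack=5105
After event 4: A_seq=5105 A_ack=538 B_seq=538 B_ack=5105
After event 5: A_seq=5277 A_ack=538 B_seq=538 B_ack=5277
After event 6: A_seq=5277 A_ack=538 B_seq=538 B_ack=5277
After event 7: A_seq=5434 A_ack=538 B_seq=538 B_ack=5434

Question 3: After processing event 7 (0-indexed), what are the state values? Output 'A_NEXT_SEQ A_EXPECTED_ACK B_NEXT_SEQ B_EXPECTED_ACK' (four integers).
After event 0: A_seq=5000 A_ack=200 B_seq=373 B_ack=5000
After event 1: A_seq=5000 A_ack=200 B_seq=538 B_ack=5000
After event 2: A_seq=5000 A_ack=200 B_seq=538 B_ack=5000
After event 3: A_seq=5105 A_ack=200 B_seq=538 B_ack=5105
After event 4: A_seq=5105 A_ack=538 B_seq=538 B_ack=5105
After event 5: A_seq=5277 A_ack=538 B_seq=538 B_ack=5277
After event 6: A_seq=5277 A_ack=538 B_seq=538 B_ack=5277
After event 7: A_seq=5434 A_ack=538 B_seq=538 B_ack=5434

5434 538 538 5434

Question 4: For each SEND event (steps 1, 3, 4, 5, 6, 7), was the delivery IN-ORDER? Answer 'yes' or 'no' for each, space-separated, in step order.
Step 1: SEND seq=373 -> out-of-order
Step 3: SEND seq=5000 -> in-order
Step 4: SEND seq=200 -> in-order
Step 5: SEND seq=5105 -> in-order
Step 6: SEND seq=200 -> out-of-order
Step 7: SEND seq=5277 -> in-order

Answer: no yes yes yes no yes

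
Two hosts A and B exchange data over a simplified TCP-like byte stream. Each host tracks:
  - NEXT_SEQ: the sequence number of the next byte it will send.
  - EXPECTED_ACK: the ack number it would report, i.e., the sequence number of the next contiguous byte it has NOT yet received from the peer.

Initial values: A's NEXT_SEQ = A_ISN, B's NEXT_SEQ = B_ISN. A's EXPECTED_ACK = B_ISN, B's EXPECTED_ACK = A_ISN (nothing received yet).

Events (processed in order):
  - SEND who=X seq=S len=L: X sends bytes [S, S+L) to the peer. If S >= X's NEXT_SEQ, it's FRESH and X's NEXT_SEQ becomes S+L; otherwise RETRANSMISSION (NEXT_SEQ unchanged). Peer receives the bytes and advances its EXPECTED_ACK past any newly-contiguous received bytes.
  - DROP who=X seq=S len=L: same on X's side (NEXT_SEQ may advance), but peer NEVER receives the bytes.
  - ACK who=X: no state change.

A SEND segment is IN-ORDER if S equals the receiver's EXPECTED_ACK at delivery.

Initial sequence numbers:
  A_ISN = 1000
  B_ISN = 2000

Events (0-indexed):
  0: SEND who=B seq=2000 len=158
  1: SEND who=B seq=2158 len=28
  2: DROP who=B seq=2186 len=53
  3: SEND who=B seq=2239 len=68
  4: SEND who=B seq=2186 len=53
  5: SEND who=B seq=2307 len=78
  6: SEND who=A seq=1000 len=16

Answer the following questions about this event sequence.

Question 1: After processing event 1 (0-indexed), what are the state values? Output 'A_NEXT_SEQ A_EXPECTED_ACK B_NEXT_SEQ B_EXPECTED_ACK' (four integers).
After event 0: A_seq=1000 A_ack=2158 B_seq=2158 B_ack=1000
After event 1: A_seq=1000 A_ack=2186 B_seq=2186 B_ack=1000

1000 2186 2186 1000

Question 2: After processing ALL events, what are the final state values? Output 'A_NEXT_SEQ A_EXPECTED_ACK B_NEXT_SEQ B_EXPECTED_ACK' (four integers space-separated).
Answer: 1016 2385 2385 1016

Derivation:
After event 0: A_seq=1000 A_ack=2158 B_seq=2158 B_ack=1000
After event 1: A_seq=1000 A_ack=2186 B_seq=2186 B_ack=1000
After event 2: A_seq=1000 A_ack=2186 B_seq=2239 B_ack=1000
After event 3: A_seq=1000 A_ack=2186 B_seq=2307 B_ack=1000
After event 4: A_seq=1000 A_ack=2307 B_seq=2307 B_ack=1000
After event 5: A_seq=1000 A_ack=2385 B_seq=2385 B_ack=1000
After event 6: A_seq=1016 A_ack=2385 B_seq=2385 B_ack=1016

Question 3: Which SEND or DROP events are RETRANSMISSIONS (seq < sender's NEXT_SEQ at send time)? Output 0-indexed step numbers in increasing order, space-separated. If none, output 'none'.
Step 0: SEND seq=2000 -> fresh
Step 1: SEND seq=2158 -> fresh
Step 2: DROP seq=2186 -> fresh
Step 3: SEND seq=2239 -> fresh
Step 4: SEND seq=2186 -> retransmit
Step 5: SEND seq=2307 -> fresh
Step 6: SEND seq=1000 -> fresh

Answer: 4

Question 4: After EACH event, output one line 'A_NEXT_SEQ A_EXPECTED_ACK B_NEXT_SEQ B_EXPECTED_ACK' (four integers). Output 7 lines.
1000 2158 2158 1000
1000 2186 2186 1000
1000 2186 2239 1000
1000 2186 2307 1000
1000 2307 2307 1000
1000 2385 2385 1000
1016 2385 2385 1016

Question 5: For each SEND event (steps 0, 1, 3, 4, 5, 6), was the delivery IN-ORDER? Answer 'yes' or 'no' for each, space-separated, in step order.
Answer: yes yes no yes yes yes

Derivation:
Step 0: SEND seq=2000 -> in-order
Step 1: SEND seq=2158 -> in-order
Step 3: SEND seq=2239 -> out-of-order
Step 4: SEND seq=2186 -> in-order
Step 5: SEND seq=2307 -> in-order
Step 6: SEND seq=1000 -> in-order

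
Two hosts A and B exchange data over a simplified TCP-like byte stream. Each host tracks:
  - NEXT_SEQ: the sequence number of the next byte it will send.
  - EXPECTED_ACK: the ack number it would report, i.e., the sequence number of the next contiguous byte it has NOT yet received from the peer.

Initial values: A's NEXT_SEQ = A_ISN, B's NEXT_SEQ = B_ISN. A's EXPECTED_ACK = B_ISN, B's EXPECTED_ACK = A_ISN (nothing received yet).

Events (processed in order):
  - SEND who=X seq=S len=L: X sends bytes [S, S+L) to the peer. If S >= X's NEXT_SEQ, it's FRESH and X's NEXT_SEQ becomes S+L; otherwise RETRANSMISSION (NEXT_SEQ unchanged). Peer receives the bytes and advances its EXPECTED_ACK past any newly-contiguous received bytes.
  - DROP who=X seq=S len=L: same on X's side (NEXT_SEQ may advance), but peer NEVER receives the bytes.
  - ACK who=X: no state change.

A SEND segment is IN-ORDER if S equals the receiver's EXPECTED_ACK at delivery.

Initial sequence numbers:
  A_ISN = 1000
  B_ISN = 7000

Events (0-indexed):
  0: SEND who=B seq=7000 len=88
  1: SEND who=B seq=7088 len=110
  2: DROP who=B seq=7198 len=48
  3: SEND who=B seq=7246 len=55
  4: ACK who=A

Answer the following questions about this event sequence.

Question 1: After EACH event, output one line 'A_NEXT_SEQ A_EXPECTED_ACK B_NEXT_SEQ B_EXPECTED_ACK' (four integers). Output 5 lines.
1000 7088 7088 1000
1000 7198 7198 1000
1000 7198 7246 1000
1000 7198 7301 1000
1000 7198 7301 1000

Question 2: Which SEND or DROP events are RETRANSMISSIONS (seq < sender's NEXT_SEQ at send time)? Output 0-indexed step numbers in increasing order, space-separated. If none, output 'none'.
Step 0: SEND seq=7000 -> fresh
Step 1: SEND seq=7088 -> fresh
Step 2: DROP seq=7198 -> fresh
Step 3: SEND seq=7246 -> fresh

Answer: none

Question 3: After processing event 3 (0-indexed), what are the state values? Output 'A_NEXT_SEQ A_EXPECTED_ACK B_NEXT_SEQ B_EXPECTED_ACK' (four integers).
After event 0: A_seq=1000 A_ack=7088 B_seq=7088 B_ack=1000
After event 1: A_seq=1000 A_ack=7198 B_seq=7198 B_ack=1000
After event 2: A_seq=1000 A_ack=7198 B_seq=7246 B_ack=1000
After event 3: A_seq=1000 A_ack=7198 B_seq=7301 B_ack=1000

1000 7198 7301 1000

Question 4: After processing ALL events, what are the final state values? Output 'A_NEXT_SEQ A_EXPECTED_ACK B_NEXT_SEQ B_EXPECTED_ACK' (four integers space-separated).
After event 0: A_seq=1000 A_ack=7088 B_seq=7088 B_ack=1000
After event 1: A_seq=1000 A_ack=7198 B_seq=7198 B_ack=1000
After event 2: A_seq=1000 A_ack=7198 B_seq=7246 B_ack=1000
After event 3: A_seq=1000 A_ack=7198 B_seq=7301 B_ack=1000
After event 4: A_seq=1000 A_ack=7198 B_seq=7301 B_ack=1000

Answer: 1000 7198 7301 1000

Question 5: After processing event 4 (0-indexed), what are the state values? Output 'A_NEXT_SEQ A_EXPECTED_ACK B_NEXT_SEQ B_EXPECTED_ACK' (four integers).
After event 0: A_seq=1000 A_ack=7088 B_seq=7088 B_ack=1000
After event 1: A_seq=1000 A_ack=7198 B_seq=7198 B_ack=1000
After event 2: A_seq=1000 A_ack=7198 B_seq=7246 B_ack=1000
After event 3: A_seq=1000 A_ack=7198 B_seq=7301 B_ack=1000
After event 4: A_seq=1000 A_ack=7198 B_seq=7301 B_ack=1000

1000 7198 7301 1000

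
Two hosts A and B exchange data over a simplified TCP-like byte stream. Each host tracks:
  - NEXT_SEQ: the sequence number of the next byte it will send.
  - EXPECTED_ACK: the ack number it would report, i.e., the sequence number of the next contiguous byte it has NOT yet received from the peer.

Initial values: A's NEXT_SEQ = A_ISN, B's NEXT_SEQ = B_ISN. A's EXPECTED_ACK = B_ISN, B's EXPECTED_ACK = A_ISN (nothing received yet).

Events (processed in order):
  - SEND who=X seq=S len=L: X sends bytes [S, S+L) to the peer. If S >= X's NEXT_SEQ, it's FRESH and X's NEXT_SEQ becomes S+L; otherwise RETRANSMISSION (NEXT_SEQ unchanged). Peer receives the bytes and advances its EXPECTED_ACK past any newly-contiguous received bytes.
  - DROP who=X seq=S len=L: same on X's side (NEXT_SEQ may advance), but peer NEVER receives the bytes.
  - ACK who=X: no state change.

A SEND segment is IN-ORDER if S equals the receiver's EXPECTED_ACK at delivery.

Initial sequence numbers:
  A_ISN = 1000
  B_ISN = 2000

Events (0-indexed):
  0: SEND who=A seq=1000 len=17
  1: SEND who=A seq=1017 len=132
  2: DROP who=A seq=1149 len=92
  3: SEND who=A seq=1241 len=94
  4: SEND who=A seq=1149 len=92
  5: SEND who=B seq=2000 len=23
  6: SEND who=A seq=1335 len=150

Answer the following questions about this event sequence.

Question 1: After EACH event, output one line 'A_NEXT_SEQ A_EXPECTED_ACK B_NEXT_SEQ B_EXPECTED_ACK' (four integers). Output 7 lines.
1017 2000 2000 1017
1149 2000 2000 1149
1241 2000 2000 1149
1335 2000 2000 1149
1335 2000 2000 1335
1335 2023 2023 1335
1485 2023 2023 1485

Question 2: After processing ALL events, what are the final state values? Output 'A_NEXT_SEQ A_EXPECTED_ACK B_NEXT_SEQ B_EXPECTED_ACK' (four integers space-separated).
After event 0: A_seq=1017 A_ack=2000 B_seq=2000 B_ack=1017
After event 1: A_seq=1149 A_ack=2000 B_seq=2000 B_ack=1149
After event 2: A_seq=1241 A_ack=2000 B_seq=2000 B_ack=1149
After event 3: A_seq=1335 A_ack=2000 B_seq=2000 B_ack=1149
After event 4: A_seq=1335 A_ack=2000 B_seq=2000 B_ack=1335
After event 5: A_seq=1335 A_ack=2023 B_seq=2023 B_ack=1335
After event 6: A_seq=1485 A_ack=2023 B_seq=2023 B_ack=1485

Answer: 1485 2023 2023 1485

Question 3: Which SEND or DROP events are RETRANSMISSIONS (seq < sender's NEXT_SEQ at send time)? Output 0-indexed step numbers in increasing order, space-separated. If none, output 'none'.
Answer: 4

Derivation:
Step 0: SEND seq=1000 -> fresh
Step 1: SEND seq=1017 -> fresh
Step 2: DROP seq=1149 -> fresh
Step 3: SEND seq=1241 -> fresh
Step 4: SEND seq=1149 -> retransmit
Step 5: SEND seq=2000 -> fresh
Step 6: SEND seq=1335 -> fresh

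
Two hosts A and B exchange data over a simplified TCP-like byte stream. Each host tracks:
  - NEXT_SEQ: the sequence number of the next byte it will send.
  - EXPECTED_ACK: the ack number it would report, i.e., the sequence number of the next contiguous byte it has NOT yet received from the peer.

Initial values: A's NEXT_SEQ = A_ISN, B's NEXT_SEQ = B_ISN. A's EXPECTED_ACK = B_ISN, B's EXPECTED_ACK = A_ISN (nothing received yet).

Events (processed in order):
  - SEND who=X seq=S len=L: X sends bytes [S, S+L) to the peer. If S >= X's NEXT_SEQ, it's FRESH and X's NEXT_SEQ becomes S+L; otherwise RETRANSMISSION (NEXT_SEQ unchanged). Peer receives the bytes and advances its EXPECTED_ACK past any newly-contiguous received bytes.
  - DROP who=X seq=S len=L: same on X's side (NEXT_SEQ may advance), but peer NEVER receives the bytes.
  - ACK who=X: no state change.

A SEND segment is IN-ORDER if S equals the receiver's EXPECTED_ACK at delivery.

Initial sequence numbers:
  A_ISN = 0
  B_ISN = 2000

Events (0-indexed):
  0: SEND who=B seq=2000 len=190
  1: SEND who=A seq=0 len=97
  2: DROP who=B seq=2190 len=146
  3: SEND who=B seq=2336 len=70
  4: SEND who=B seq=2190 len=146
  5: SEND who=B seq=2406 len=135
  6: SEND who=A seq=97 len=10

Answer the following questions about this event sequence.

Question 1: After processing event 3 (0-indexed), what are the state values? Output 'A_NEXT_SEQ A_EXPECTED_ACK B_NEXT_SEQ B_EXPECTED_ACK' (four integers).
After event 0: A_seq=0 A_ack=2190 B_seq=2190 B_ack=0
After event 1: A_seq=97 A_ack=2190 B_seq=2190 B_ack=97
After event 2: A_seq=97 A_ack=2190 B_seq=2336 B_ack=97
After event 3: A_seq=97 A_ack=2190 B_seq=2406 B_ack=97

97 2190 2406 97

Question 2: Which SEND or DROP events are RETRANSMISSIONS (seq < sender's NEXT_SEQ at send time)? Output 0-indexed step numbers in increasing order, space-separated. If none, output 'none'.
Step 0: SEND seq=2000 -> fresh
Step 1: SEND seq=0 -> fresh
Step 2: DROP seq=2190 -> fresh
Step 3: SEND seq=2336 -> fresh
Step 4: SEND seq=2190 -> retransmit
Step 5: SEND seq=2406 -> fresh
Step 6: SEND seq=97 -> fresh

Answer: 4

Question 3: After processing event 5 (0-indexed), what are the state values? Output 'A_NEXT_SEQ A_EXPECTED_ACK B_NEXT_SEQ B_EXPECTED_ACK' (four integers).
After event 0: A_seq=0 A_ack=2190 B_seq=2190 B_ack=0
After event 1: A_seq=97 A_ack=2190 B_seq=2190 B_ack=97
After event 2: A_seq=97 A_ack=2190 B_seq=2336 B_ack=97
After event 3: A_seq=97 A_ack=2190 B_seq=2406 B_ack=97
After event 4: A_seq=97 A_ack=2406 B_seq=2406 B_ack=97
After event 5: A_seq=97 A_ack=2541 B_seq=2541 B_ack=97

97 2541 2541 97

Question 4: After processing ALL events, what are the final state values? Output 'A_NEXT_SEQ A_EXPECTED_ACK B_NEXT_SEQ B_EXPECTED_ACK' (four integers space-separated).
After event 0: A_seq=0 A_ack=2190 B_seq=2190 B_ack=0
After event 1: A_seq=97 A_ack=2190 B_seq=2190 B_ack=97
After event 2: A_seq=97 A_ack=2190 B_seq=2336 B_ack=97
After event 3: A_seq=97 A_ack=2190 B_seq=2406 B_ack=97
After event 4: A_seq=97 A_ack=2406 B_seq=2406 B_ack=97
After event 5: A_seq=97 A_ack=2541 B_seq=2541 B_ack=97
After event 6: A_seq=107 A_ack=2541 B_seq=2541 B_ack=107

Answer: 107 2541 2541 107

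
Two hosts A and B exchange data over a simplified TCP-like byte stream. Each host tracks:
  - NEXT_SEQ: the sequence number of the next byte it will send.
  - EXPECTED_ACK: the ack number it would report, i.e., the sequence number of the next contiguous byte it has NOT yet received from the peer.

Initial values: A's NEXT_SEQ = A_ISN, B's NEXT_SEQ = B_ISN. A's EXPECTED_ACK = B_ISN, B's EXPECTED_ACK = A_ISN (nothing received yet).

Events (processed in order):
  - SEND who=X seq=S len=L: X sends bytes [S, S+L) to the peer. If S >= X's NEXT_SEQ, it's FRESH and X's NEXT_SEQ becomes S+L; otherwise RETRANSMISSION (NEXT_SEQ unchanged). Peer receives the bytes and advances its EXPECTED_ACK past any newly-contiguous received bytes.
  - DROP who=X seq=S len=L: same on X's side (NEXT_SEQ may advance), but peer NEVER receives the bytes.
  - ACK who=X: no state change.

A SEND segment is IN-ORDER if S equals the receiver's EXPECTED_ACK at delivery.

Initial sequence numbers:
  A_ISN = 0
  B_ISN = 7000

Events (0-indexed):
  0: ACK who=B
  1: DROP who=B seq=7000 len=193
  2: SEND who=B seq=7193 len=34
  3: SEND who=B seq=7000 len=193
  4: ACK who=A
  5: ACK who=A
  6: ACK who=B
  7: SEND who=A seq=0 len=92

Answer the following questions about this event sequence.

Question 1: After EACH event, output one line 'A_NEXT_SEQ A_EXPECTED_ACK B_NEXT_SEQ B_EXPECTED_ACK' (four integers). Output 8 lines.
0 7000 7000 0
0 7000 7193 0
0 7000 7227 0
0 7227 7227 0
0 7227 7227 0
0 7227 7227 0
0 7227 7227 0
92 7227 7227 92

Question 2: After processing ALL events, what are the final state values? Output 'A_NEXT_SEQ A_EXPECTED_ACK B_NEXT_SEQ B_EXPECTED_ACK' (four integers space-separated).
After event 0: A_seq=0 A_ack=7000 B_seq=7000 B_ack=0
After event 1: A_seq=0 A_ack=7000 B_seq=7193 B_ack=0
After event 2: A_seq=0 A_ack=7000 B_seq=7227 B_ack=0
After event 3: A_seq=0 A_ack=7227 B_seq=7227 B_ack=0
After event 4: A_seq=0 A_ack=7227 B_seq=7227 B_ack=0
After event 5: A_seq=0 A_ack=7227 B_seq=7227 B_ack=0
After event 6: A_seq=0 A_ack=7227 B_seq=7227 B_ack=0
After event 7: A_seq=92 A_ack=7227 B_seq=7227 B_ack=92

Answer: 92 7227 7227 92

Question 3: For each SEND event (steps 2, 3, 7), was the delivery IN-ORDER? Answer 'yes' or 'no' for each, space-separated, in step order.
Step 2: SEND seq=7193 -> out-of-order
Step 3: SEND seq=7000 -> in-order
Step 7: SEND seq=0 -> in-order

Answer: no yes yes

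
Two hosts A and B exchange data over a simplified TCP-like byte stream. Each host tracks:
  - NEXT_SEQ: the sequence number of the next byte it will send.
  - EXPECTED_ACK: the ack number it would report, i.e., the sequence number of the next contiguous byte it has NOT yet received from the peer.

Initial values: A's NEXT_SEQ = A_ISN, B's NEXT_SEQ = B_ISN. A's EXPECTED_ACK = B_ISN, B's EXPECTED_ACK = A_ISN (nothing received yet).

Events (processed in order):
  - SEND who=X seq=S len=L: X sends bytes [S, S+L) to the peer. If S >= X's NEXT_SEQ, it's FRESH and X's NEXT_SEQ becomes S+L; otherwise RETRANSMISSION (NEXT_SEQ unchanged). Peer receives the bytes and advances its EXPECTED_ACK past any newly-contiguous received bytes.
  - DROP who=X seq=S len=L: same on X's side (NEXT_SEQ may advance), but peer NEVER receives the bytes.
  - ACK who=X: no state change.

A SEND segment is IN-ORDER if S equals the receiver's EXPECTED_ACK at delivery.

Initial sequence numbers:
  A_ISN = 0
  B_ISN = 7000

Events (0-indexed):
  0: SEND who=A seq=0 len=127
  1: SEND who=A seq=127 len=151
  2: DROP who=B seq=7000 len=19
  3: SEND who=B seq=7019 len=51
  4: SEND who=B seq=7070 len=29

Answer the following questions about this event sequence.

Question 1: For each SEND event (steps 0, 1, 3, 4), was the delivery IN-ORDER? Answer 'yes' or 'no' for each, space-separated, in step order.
Answer: yes yes no no

Derivation:
Step 0: SEND seq=0 -> in-order
Step 1: SEND seq=127 -> in-order
Step 3: SEND seq=7019 -> out-of-order
Step 4: SEND seq=7070 -> out-of-order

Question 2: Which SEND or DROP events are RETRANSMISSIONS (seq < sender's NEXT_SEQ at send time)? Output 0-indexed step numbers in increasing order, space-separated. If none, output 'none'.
Step 0: SEND seq=0 -> fresh
Step 1: SEND seq=127 -> fresh
Step 2: DROP seq=7000 -> fresh
Step 3: SEND seq=7019 -> fresh
Step 4: SEND seq=7070 -> fresh

Answer: none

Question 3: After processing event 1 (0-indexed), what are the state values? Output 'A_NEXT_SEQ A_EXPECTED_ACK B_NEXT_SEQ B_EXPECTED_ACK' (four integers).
After event 0: A_seq=127 A_ack=7000 B_seq=7000 B_ack=127
After event 1: A_seq=278 A_ack=7000 B_seq=7000 B_ack=278

278 7000 7000 278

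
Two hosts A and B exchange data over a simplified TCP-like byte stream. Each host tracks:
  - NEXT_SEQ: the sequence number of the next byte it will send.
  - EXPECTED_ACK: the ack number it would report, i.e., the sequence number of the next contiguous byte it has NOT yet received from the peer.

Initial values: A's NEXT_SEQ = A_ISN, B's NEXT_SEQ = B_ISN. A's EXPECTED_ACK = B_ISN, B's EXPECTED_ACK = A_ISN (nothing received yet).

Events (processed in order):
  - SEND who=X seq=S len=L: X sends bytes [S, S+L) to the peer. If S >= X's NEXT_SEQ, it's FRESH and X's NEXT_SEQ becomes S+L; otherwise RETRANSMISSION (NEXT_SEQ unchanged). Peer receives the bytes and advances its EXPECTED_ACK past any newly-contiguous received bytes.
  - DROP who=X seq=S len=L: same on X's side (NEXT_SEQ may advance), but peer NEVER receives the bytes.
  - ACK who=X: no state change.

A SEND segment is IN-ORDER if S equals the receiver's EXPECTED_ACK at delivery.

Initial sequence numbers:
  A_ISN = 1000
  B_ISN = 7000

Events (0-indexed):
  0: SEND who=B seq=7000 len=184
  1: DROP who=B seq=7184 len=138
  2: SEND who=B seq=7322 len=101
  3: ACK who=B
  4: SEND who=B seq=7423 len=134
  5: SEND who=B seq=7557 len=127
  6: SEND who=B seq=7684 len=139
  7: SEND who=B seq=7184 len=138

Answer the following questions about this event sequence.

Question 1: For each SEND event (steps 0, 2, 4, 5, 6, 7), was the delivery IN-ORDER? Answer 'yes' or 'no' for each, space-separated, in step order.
Answer: yes no no no no yes

Derivation:
Step 0: SEND seq=7000 -> in-order
Step 2: SEND seq=7322 -> out-of-order
Step 4: SEND seq=7423 -> out-of-order
Step 5: SEND seq=7557 -> out-of-order
Step 6: SEND seq=7684 -> out-of-order
Step 7: SEND seq=7184 -> in-order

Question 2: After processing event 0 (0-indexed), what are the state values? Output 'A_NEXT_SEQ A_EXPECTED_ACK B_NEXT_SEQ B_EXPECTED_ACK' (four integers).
After event 0: A_seq=1000 A_ack=7184 B_seq=7184 B_ack=1000

1000 7184 7184 1000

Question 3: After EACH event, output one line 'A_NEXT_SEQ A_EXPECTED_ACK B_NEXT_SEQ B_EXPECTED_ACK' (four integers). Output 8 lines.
1000 7184 7184 1000
1000 7184 7322 1000
1000 7184 7423 1000
1000 7184 7423 1000
1000 7184 7557 1000
1000 7184 7684 1000
1000 7184 7823 1000
1000 7823 7823 1000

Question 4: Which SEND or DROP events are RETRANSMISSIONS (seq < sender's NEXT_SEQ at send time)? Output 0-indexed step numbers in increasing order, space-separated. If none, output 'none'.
Answer: 7

Derivation:
Step 0: SEND seq=7000 -> fresh
Step 1: DROP seq=7184 -> fresh
Step 2: SEND seq=7322 -> fresh
Step 4: SEND seq=7423 -> fresh
Step 5: SEND seq=7557 -> fresh
Step 6: SEND seq=7684 -> fresh
Step 7: SEND seq=7184 -> retransmit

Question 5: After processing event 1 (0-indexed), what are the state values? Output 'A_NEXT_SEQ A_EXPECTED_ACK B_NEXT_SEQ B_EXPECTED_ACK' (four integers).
After event 0: A_seq=1000 A_ack=7184 B_seq=7184 B_ack=1000
After event 1: A_seq=1000 A_ack=7184 B_seq=7322 B_ack=1000

1000 7184 7322 1000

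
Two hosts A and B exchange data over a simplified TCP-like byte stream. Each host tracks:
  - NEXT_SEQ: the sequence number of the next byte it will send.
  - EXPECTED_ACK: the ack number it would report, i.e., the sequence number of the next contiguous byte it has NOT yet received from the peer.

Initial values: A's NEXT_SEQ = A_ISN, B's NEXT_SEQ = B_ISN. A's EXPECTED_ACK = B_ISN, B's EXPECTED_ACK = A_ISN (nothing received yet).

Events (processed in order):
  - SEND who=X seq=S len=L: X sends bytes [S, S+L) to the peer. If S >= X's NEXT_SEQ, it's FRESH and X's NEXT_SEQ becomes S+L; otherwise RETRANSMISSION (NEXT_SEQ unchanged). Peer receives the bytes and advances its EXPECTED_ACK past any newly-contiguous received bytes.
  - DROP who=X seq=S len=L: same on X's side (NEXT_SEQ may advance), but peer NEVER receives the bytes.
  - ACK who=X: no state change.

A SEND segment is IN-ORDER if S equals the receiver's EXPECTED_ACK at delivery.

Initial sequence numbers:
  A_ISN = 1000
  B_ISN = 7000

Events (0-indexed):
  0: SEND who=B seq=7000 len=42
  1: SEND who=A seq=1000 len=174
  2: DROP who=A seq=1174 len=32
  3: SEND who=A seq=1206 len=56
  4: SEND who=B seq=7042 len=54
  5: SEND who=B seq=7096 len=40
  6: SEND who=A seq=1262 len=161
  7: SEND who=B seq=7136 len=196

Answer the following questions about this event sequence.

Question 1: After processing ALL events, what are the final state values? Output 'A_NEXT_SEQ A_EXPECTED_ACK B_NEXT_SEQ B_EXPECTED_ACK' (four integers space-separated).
After event 0: A_seq=1000 A_ack=7042 B_seq=7042 B_ack=1000
After event 1: A_seq=1174 A_ack=7042 B_seq=7042 B_ack=1174
After event 2: A_seq=1206 A_ack=7042 B_seq=7042 B_ack=1174
After event 3: A_seq=1262 A_ack=7042 B_seq=7042 B_ack=1174
After event 4: A_seq=1262 A_ack=7096 B_seq=7096 B_ack=1174
After event 5: A_seq=1262 A_ack=7136 B_seq=7136 B_ack=1174
After event 6: A_seq=1423 A_ack=7136 B_seq=7136 B_ack=1174
After event 7: A_seq=1423 A_ack=7332 B_seq=7332 B_ack=1174

Answer: 1423 7332 7332 1174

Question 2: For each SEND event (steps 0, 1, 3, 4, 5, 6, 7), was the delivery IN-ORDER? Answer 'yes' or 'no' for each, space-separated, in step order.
Step 0: SEND seq=7000 -> in-order
Step 1: SEND seq=1000 -> in-order
Step 3: SEND seq=1206 -> out-of-order
Step 4: SEND seq=7042 -> in-order
Step 5: SEND seq=7096 -> in-order
Step 6: SEND seq=1262 -> out-of-order
Step 7: SEND seq=7136 -> in-order

Answer: yes yes no yes yes no yes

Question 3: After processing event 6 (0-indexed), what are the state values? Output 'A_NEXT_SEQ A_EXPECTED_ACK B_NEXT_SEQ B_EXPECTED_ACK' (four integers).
After event 0: A_seq=1000 A_ack=7042 B_seq=7042 B_ack=1000
After event 1: A_seq=1174 A_ack=7042 B_seq=7042 B_ack=1174
After event 2: A_seq=1206 A_ack=7042 B_seq=7042 B_ack=1174
After event 3: A_seq=1262 A_ack=7042 B_seq=7042 B_ack=1174
After event 4: A_seq=1262 A_ack=7096 B_seq=7096 B_ack=1174
After event 5: A_seq=1262 A_ack=7136 B_seq=7136 B_ack=1174
After event 6: A_seq=1423 A_ack=7136 B_seq=7136 B_ack=1174

1423 7136 7136 1174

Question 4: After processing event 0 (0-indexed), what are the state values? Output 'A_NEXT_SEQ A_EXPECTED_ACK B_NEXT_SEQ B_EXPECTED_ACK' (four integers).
After event 0: A_seq=1000 A_ack=7042 B_seq=7042 B_ack=1000

1000 7042 7042 1000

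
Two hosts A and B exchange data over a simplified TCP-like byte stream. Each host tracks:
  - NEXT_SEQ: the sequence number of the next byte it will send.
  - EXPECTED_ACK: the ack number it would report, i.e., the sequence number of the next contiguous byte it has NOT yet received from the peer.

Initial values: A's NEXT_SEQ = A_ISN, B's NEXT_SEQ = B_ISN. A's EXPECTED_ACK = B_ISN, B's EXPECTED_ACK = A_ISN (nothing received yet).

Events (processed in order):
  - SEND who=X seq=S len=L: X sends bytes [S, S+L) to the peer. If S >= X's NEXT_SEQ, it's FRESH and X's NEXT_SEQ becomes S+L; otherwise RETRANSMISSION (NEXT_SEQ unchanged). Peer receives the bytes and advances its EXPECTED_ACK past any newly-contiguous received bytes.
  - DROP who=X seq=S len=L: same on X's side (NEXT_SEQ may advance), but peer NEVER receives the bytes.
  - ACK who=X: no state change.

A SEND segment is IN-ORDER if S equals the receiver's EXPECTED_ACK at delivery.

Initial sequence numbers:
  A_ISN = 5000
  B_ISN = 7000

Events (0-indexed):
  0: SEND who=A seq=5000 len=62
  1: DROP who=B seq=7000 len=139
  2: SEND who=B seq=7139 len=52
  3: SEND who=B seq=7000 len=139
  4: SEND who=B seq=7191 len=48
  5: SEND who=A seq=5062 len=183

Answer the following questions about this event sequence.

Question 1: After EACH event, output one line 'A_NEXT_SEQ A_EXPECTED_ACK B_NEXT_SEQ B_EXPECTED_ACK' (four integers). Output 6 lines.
5062 7000 7000 5062
5062 7000 7139 5062
5062 7000 7191 5062
5062 7191 7191 5062
5062 7239 7239 5062
5245 7239 7239 5245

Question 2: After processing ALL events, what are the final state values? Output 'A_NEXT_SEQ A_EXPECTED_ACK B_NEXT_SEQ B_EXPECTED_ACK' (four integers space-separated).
Answer: 5245 7239 7239 5245

Derivation:
After event 0: A_seq=5062 A_ack=7000 B_seq=7000 B_ack=5062
After event 1: A_seq=5062 A_ack=7000 B_seq=7139 B_ack=5062
After event 2: A_seq=5062 A_ack=7000 B_seq=7191 B_ack=5062
After event 3: A_seq=5062 A_ack=7191 B_seq=7191 B_ack=5062
After event 4: A_seq=5062 A_ack=7239 B_seq=7239 B_ack=5062
After event 5: A_seq=5245 A_ack=7239 B_seq=7239 B_ack=5245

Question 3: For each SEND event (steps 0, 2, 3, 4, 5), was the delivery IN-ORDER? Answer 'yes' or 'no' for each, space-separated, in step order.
Step 0: SEND seq=5000 -> in-order
Step 2: SEND seq=7139 -> out-of-order
Step 3: SEND seq=7000 -> in-order
Step 4: SEND seq=7191 -> in-order
Step 5: SEND seq=5062 -> in-order

Answer: yes no yes yes yes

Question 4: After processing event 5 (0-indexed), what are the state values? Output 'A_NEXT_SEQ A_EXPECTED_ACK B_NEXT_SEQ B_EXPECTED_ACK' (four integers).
After event 0: A_seq=5062 A_ack=7000 B_seq=7000 B_ack=5062
After event 1: A_seq=5062 A_ack=7000 B_seq=7139 B_ack=5062
After event 2: A_seq=5062 A_ack=7000 B_seq=7191 B_ack=5062
After event 3: A_seq=5062 A_ack=7191 B_seq=7191 B_ack=5062
After event 4: A_seq=5062 A_ack=7239 B_seq=7239 B_ack=5062
After event 5: A_seq=5245 A_ack=7239 B_seq=7239 B_ack=5245

5245 7239 7239 5245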